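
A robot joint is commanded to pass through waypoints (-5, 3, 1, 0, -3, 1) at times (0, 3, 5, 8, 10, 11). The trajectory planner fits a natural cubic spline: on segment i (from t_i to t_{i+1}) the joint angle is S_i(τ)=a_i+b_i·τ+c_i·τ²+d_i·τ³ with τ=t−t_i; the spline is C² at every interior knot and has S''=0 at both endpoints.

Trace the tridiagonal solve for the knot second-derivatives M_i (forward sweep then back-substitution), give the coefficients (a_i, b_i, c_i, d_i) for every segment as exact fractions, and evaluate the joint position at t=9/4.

  seg 0: a=-5 b=9505/2418 c=0 d=-1019/7254
  seg 1: a=3 b=167/1209 c=-1019/806 d=1681/4836
  seg 2: a=1 b=-904/1209 c=331/403 d=-826/3627
  seg 3: a=0 b=-2380/1209 c=-495/403 d=7073/9672
  seg 4: a=-3 b=4579/2418 c=5093/1612 d=-5093/4836
S(9/4) = 115781/51584

Δ: Δ0=8/3, Δ1=-1, Δ2=-1/3, Δ3=-3/2, Δ4=4
row 1: diag=10, rhs=-22; c'=1/5, d'=-11/5
row 2: denom=10−2·1/5=48/5; d'=(4−2·-11/5)/(48/5)=7/8
row 3: denom=10−3·5/16=145/16; d'=(-7−3·7/8)/(145/16)=-154/145
row 4: denom=6−2·32/145=806/145; d'=(33−2·-154/145)/(806/145)=5093/806
back: M4=5093/806
back: M3=-154/145−32/145·5093/806=-990/403
back: M2=7/8−5/16·-990/403=662/403
back: M1=-11/5−1/5·662/403=-1019/403
M: M0=0, M1=-1019/403, M2=662/403, M3=-990/403, M4=5093/806, M5=0
seg 0: a=-5, c=M0/2=0, d=(M1−M0)/(6·3)=-1019/7254, b=Δ0−h0·(2M0+M1)/6=9505/2418
seg 1: a=3, c=M1/2=-1019/806, d=(M2−M1)/(6·2)=1681/4836, b=Δ1−h1·(2M1+M2)/6=167/1209
seg 2: a=1, c=M2/2=331/403, d=(M3−M2)/(6·3)=-826/3627, b=Δ2−h2·(2M2+M3)/6=-904/1209
seg 3: a=0, c=M3/2=-495/403, d=(M4−M3)/(6·2)=7073/9672, b=Δ3−h3·(2M3+M4)/6=-2380/1209
seg 4: a=-3, c=M4/2=5093/1612, d=(M5−M4)/(6·1)=-5093/4836, b=Δ4−h4·(2M4+M5)/6=4579/2418
t_q=9/4 → seg 0, τ=9/4; S=-5+9505/2418·τ+0·τ²+-1019/7254·τ³=115781/51584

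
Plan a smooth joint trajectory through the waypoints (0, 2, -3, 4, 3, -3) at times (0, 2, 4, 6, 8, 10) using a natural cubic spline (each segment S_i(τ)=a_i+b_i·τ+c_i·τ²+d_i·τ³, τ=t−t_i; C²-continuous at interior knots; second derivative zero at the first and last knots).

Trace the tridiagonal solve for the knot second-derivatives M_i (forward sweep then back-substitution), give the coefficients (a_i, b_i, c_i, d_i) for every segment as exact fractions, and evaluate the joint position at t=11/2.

  seg 0: a=0 b=1017/418 c=0 d=-599/1672
  seg 1: a=2 b=-390/209 c=-1797/836 d=383/418
  seg 2: a=-3 b=111/209 c=2799/836 d=-41/44
  seg 3: a=4 b=573/209 c=-1875/836 d=65/209
  seg 4: a=3 b=-522/209 c=-315/836 d=105/1672
S(11/2) = 14613/6688

Δ: Δ0=1, Δ1=-5/2, Δ2=7/2, Δ3=-1/2, Δ4=-3
row 1: diag=8, rhs=-21; c'=1/4, d'=-21/8
row 2: denom=8−2·1/4=15/2; d'=(36−2·-21/8)/(15/2)=11/2
row 3: denom=8−2·4/15=112/15; d'=(-24−2·11/2)/(112/15)=-75/16
row 4: denom=8−2·15/56=209/28; d'=(-15−2·-75/16)/(209/28)=-315/418
back: M4=-315/418
back: M3=-75/16−15/56·-315/418=-1875/418
back: M2=11/2−4/15·-1875/418=2799/418
back: M1=-21/8−1/4·2799/418=-1797/418
M: M0=0, M1=-1797/418, M2=2799/418, M3=-1875/418, M4=-315/418, M5=0
seg 0: a=0, c=M0/2=0, d=(M1−M0)/(6·2)=-599/1672, b=Δ0−h0·(2M0+M1)/6=1017/418
seg 1: a=2, c=M1/2=-1797/836, d=(M2−M1)/(6·2)=383/418, b=Δ1−h1·(2M1+M2)/6=-390/209
seg 2: a=-3, c=M2/2=2799/836, d=(M3−M2)/(6·2)=-41/44, b=Δ2−h2·(2M2+M3)/6=111/209
seg 3: a=4, c=M3/2=-1875/836, d=(M4−M3)/(6·2)=65/209, b=Δ3−h3·(2M3+M4)/6=573/209
seg 4: a=3, c=M4/2=-315/836, d=(M5−M4)/(6·2)=105/1672, b=Δ4−h4·(2M4+M5)/6=-522/209
t_q=11/2 → seg 2, τ=3/2; S=-3+111/209·τ+2799/836·τ²+-41/44·τ³=14613/6688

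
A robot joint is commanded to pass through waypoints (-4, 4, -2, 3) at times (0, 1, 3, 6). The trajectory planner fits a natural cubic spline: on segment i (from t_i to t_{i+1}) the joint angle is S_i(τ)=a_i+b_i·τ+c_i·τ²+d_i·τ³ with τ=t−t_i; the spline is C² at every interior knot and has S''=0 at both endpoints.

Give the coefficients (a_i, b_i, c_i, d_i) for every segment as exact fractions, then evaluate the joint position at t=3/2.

Δ: Δ0=8, Δ1=-3, Δ2=5/3
row 1: diag=6, rhs=-66; c'=1/3, d'=-11
row 2: denom=10−2·1/3=28/3; d'=(28−2·-11)/(28/3)=75/14
back: M2=75/14
back: M1=-11−1/3·75/14=-179/14
M: M0=0, M1=-179/14, M2=75/14, M3=0
seg 0: a=-4, c=M0/2=0, d=(M1−M0)/(6·1)=-179/84, b=Δ0−h0·(2M0+M1)/6=851/84
seg 1: a=4, c=M1/2=-179/28, d=(M2−M1)/(6·2)=127/84, b=Δ1−h1·(2M1+M2)/6=157/42
seg 2: a=-2, c=M2/2=75/28, d=(M3−M2)/(6·3)=-25/84, b=Δ2−h2·(2M2+M3)/6=-155/42
t_q=3/2 → seg 1, τ=1/2; S=4+157/42·τ+-179/28·τ²+127/84·τ³=999/224

  seg 0: a=-4 b=851/84 c=0 d=-179/84
  seg 1: a=4 b=157/42 c=-179/28 d=127/84
  seg 2: a=-2 b=-155/42 c=75/28 d=-25/84
S(3/2) = 999/224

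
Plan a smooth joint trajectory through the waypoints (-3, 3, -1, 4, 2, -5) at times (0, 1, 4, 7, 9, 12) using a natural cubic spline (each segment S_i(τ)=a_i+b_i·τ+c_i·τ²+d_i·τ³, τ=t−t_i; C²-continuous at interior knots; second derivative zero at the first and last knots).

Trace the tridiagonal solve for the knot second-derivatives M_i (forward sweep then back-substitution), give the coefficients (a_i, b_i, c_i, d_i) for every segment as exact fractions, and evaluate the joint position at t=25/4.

  seg 0: a=-3 b=4555/636 c=0 d=-739/636
  seg 1: a=3 b=1169/318 c=-739/212 d=385/636
  seg 2: a=-1 b=-569/636 c=104/53 d=-235/636
  seg 3: a=4 b=287/318 c=-289/212 d=131/636
  seg 4: a=2 b=-661/318 c=-27/212 d=3/212
S(25/4) = 36799/13568

Δ: Δ0=6, Δ1=-4/3, Δ2=5/3, Δ3=-1, Δ4=-7/3
row 1: diag=8, rhs=-44; c'=3/8, d'=-11/2
row 2: denom=12−3·3/8=87/8; d'=(18−3·-11/2)/(87/8)=92/29
row 3: denom=10−3·8/29=266/29; d'=(-16−3·92/29)/(266/29)=-370/133
row 4: denom=10−2·29/133=1272/133; d'=(-8−2·-370/133)/(1272/133)=-27/106
back: M4=-27/106
back: M3=-370/133−29/133·-27/106=-289/106
back: M2=92/29−8/29·-289/106=208/53
back: M1=-11/2−3/8·208/53=-739/106
M: M0=0, M1=-739/106, M2=208/53, M3=-289/106, M4=-27/106, M5=0
seg 0: a=-3, c=M0/2=0, d=(M1−M0)/(6·1)=-739/636, b=Δ0−h0·(2M0+M1)/6=4555/636
seg 1: a=3, c=M1/2=-739/212, d=(M2−M1)/(6·3)=385/636, b=Δ1−h1·(2M1+M2)/6=1169/318
seg 2: a=-1, c=M2/2=104/53, d=(M3−M2)/(6·3)=-235/636, b=Δ2−h2·(2M2+M3)/6=-569/636
seg 3: a=4, c=M3/2=-289/212, d=(M4−M3)/(6·2)=131/636, b=Δ3−h3·(2M3+M4)/6=287/318
seg 4: a=2, c=M4/2=-27/212, d=(M5−M4)/(6·3)=3/212, b=Δ4−h4·(2M4+M5)/6=-661/318
t_q=25/4 → seg 2, τ=9/4; S=-1+-569/636·τ+104/53·τ²+-235/636·τ³=36799/13568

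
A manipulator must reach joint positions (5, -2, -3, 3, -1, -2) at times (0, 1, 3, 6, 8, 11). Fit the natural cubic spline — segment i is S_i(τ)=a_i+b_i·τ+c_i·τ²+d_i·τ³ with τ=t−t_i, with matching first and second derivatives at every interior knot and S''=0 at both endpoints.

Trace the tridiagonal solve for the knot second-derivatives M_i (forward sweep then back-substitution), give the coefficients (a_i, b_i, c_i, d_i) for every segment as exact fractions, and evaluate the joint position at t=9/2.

  seg 0: a=5 b=-38767/4836 c=0 d=4915/4836
  seg 1: a=-2 b=-12011/2418 c=4915/1612 d=-3943/9672
  seg 2: a=-3 b=2825/1209 c=243/403 d=-2594/10881
  seg 3: a=3 b=-583/1209 c=-1865/1209 d=1895/4836
  seg 4: a=-1 b=-786/403 c=1955/2418 d=-1955/21762
S(9/2) = 426/403

Δ: Δ0=-7, Δ1=-1/2, Δ2=2, Δ3=-2, Δ4=-1/3
row 1: diag=6, rhs=39; c'=1/3, d'=13/2
row 2: denom=10−2·1/3=28/3; d'=(15−2·13/2)/(28/3)=3/14
row 3: denom=10−3·9/28=253/28; d'=(-24−3·3/14)/(253/28)=-30/11
row 4: denom=10−2·56/253=2418/253; d'=(10−2·-30/11)/(2418/253)=1955/1209
back: M4=1955/1209
back: M3=-30/11−56/253·1955/1209=-3730/1209
back: M2=3/14−9/28·-3730/1209=486/403
back: M1=13/2−1/3·486/403=4915/806
M: M0=0, M1=4915/806, M2=486/403, M3=-3730/1209, M4=1955/1209, M5=0
seg 0: a=5, c=M0/2=0, d=(M1−M0)/(6·1)=4915/4836, b=Δ0−h0·(2M0+M1)/6=-38767/4836
seg 1: a=-2, c=M1/2=4915/1612, d=(M2−M1)/(6·2)=-3943/9672, b=Δ1−h1·(2M1+M2)/6=-12011/2418
seg 2: a=-3, c=M2/2=243/403, d=(M3−M2)/(6·3)=-2594/10881, b=Δ2−h2·(2M2+M3)/6=2825/1209
seg 3: a=3, c=M3/2=-1865/1209, d=(M4−M3)/(6·2)=1895/4836, b=Δ3−h3·(2M3+M4)/6=-583/1209
seg 4: a=-1, c=M4/2=1955/2418, d=(M5−M4)/(6·3)=-1955/21762, b=Δ4−h4·(2M4+M5)/6=-786/403
t_q=9/2 → seg 2, τ=3/2; S=-3+2825/1209·τ+243/403·τ²+-2594/10881·τ³=426/403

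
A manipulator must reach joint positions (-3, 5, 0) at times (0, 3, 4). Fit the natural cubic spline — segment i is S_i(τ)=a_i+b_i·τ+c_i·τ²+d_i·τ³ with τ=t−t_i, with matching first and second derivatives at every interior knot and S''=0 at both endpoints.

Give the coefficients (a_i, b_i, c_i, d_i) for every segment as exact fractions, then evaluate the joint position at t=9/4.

  seg 0: a=-3 b=133/24 c=0 d=-23/72
  seg 1: a=5 b=-37/12 c=-23/8 d=23/24
S(9/4) = 2985/512

Δ: Δ0=8/3, Δ1=-5
row 1: diag=8, rhs=-46; c'=1/8, d'=-23/4
back: M1=-23/4
M: M0=0, M1=-23/4, M2=0
seg 0: a=-3, c=M0/2=0, d=(M1−M0)/(6·3)=-23/72, b=Δ0−h0·(2M0+M1)/6=133/24
seg 1: a=5, c=M1/2=-23/8, d=(M2−M1)/(6·1)=23/24, b=Δ1−h1·(2M1+M2)/6=-37/12
t_q=9/4 → seg 0, τ=9/4; S=-3+133/24·τ+0·τ²+-23/72·τ³=2985/512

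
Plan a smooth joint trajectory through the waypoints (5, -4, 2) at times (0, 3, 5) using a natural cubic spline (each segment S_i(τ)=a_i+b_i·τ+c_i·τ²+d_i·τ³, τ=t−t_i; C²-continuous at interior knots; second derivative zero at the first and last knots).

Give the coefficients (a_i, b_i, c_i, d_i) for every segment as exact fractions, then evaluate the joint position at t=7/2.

Δ: Δ0=-3, Δ1=3
row 1: diag=10, rhs=36; c'=1/5, d'=18/5
back: M1=18/5
M: M0=0, M1=18/5, M2=0
seg 0: a=5, c=M0/2=0, d=(M1−M0)/(6·3)=1/5, b=Δ0−h0·(2M0+M1)/6=-24/5
seg 1: a=-4, c=M1/2=9/5, d=(M2−M1)/(6·2)=-3/10, b=Δ1−h1·(2M1+M2)/6=3/5
t_q=7/2 → seg 1, τ=1/2; S=-4+3/5·τ+9/5·τ²+-3/10·τ³=-263/80

  seg 0: a=5 b=-24/5 c=0 d=1/5
  seg 1: a=-4 b=3/5 c=9/5 d=-3/10
S(7/2) = -263/80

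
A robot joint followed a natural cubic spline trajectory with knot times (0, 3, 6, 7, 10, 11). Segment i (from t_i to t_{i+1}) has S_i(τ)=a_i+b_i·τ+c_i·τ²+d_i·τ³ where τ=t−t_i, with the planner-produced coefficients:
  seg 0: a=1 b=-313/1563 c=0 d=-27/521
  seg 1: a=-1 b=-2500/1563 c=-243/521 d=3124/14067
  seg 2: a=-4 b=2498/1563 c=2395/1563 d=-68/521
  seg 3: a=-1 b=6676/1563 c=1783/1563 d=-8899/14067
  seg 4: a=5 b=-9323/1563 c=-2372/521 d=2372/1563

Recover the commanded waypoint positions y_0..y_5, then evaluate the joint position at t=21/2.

y_0 = S_0(0) = a_0 = 1
y_1 = S_1(0) = a_1 = -1
y_2 = S_2(0) = a_2 = -4
y_3 = S_3(0) = a_3 = -1
y_4 = S_4(0) = a_4 = 5
y_5 = S_4(1) = -4
t_q=21/2 is in segment 4 (τ=1/2); S_4(τ)=557/521

y_0=1 y_1=-1 y_2=-4 y_3=-1 y_4=5 y_5=-4
S(21/2) = 557/521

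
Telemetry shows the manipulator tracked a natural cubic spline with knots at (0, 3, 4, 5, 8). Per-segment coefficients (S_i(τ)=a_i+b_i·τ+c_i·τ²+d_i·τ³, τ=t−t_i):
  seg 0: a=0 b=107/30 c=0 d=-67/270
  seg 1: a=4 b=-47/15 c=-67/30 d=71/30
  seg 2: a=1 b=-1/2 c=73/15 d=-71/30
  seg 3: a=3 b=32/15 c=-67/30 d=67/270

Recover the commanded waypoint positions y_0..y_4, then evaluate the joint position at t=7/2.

y_0=0 y_1=4 y_2=1 y_3=3 y_4=-4
S(7/2) = 521/240

y_0 = S_0(0) = a_0 = 0
y_1 = S_1(0) = a_1 = 4
y_2 = S_2(0) = a_2 = 1
y_3 = S_3(0) = a_3 = 3
y_4 = S_3(3) = -4
t_q=7/2 is in segment 1 (τ=1/2); S_1(τ)=521/240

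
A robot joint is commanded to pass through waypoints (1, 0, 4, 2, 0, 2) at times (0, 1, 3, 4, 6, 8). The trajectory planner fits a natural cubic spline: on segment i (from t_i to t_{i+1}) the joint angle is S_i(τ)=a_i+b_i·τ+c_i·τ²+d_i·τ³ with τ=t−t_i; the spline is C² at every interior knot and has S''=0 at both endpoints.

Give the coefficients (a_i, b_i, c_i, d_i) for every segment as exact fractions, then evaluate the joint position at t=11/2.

  seg 0: a=1 b=-311/170 c=0 d=141/170
  seg 1: a=0 b=56/85 c=423/170 d=-309/340
  seg 2: a=4 b=-5/17 c=-252/85 d=107/85
  seg 3: a=2 b=-208/85 c=69/85 d=-3/68
  seg 4: a=0 b=23/85 c=93/170 d=-31/340
S(11/2) = 19/2720

Δ: Δ0=-1, Δ1=2, Δ2=-2, Δ3=-1, Δ4=1
row 1: diag=6, rhs=18; c'=1/3, d'=3
row 2: denom=6−2·1/3=16/3; d'=(-24−2·3)/(16/3)=-45/8
row 3: denom=6−1·3/16=93/16; d'=(6−1·-45/8)/(93/16)=2
row 4: denom=8−2·32/93=680/93; d'=(12−2·2)/(680/93)=93/85
back: M4=93/85
back: M3=2−32/93·93/85=138/85
back: M2=-45/8−3/16·138/85=-504/85
back: M1=3−1/3·-504/85=423/85
M: M0=0, M1=423/85, M2=-504/85, M3=138/85, M4=93/85, M5=0
seg 0: a=1, c=M0/2=0, d=(M1−M0)/(6·1)=141/170, b=Δ0−h0·(2M0+M1)/6=-311/170
seg 1: a=0, c=M1/2=423/170, d=(M2−M1)/(6·2)=-309/340, b=Δ1−h1·(2M1+M2)/6=56/85
seg 2: a=4, c=M2/2=-252/85, d=(M3−M2)/(6·1)=107/85, b=Δ2−h2·(2M2+M3)/6=-5/17
seg 3: a=2, c=M3/2=69/85, d=(M4−M3)/(6·2)=-3/68, b=Δ3−h3·(2M3+M4)/6=-208/85
seg 4: a=0, c=M4/2=93/170, d=(M5−M4)/(6·2)=-31/340, b=Δ4−h4·(2M4+M5)/6=23/85
t_q=11/2 → seg 3, τ=3/2; S=2+-208/85·τ+69/85·τ²+-3/68·τ³=19/2720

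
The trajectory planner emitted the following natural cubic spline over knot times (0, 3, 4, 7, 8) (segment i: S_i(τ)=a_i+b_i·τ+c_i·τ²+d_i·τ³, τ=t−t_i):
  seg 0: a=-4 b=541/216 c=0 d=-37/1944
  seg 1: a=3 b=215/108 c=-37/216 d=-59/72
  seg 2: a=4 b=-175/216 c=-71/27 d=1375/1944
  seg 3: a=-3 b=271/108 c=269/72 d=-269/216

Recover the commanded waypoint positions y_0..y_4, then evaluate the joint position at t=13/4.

y_0=-4 y_1=3 y_2=4 y_3=-3 y_4=2
S(13/4) = 16009/4608

y_0 = S_0(0) = a_0 = -4
y_1 = S_1(0) = a_1 = 3
y_2 = S_2(0) = a_2 = 4
y_3 = S_3(0) = a_3 = -3
y_4 = S_3(1) = 2
t_q=13/4 is in segment 1 (τ=1/4); S_1(τ)=16009/4608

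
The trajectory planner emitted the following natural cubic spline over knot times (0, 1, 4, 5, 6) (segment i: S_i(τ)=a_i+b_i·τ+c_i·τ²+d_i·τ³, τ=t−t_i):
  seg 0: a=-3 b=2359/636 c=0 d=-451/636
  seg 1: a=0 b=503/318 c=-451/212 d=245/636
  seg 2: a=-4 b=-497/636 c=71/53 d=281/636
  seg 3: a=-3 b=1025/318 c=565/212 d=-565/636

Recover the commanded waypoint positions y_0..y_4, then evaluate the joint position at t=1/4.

y_0 = S_0(0) = a_0 = -3
y_1 = S_1(0) = a_1 = 0
y_2 = S_2(0) = a_2 = -4
y_3 = S_3(0) = a_3 = -3
y_4 = S_3(1) = 2
t_q=1/4 is in segment 0 (τ=1/4); S_0(τ)=-28273/13568

y_0=-3 y_1=0 y_2=-4 y_3=-3 y_4=2
S(1/4) = -28273/13568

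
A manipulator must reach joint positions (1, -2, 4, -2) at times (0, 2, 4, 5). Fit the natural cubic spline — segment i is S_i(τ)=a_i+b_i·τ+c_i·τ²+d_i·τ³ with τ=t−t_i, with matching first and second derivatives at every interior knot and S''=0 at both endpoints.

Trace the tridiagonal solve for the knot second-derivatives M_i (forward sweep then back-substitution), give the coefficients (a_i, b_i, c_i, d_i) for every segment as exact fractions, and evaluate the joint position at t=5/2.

Δ: Δ0=-3/2, Δ1=3, Δ2=-6
row 1: diag=8, rhs=27; c'=1/4, d'=27/8
row 2: denom=6−2·1/4=11/2; d'=(-54−2·27/8)/(11/2)=-243/22
back: M2=-243/22
back: M1=27/8−1/4·-243/22=135/22
M: M0=0, M1=135/22, M2=-243/22, M3=0
seg 0: a=1, c=M0/2=0, d=(M1−M0)/(6·2)=45/88, b=Δ0−h0·(2M0+M1)/6=-39/11
seg 1: a=-2, c=M1/2=135/44, d=(M2−M1)/(6·2)=-63/44, b=Δ1−h1·(2M1+M2)/6=57/22
seg 2: a=4, c=M2/2=-243/44, d=(M3−M2)/(6·1)=81/44, b=Δ2−h2·(2M2+M3)/6=-51/22
t_q=5/2 → seg 1, τ=1/2; S=-2+57/22·τ+135/44·τ²+-63/44·τ³=-41/352

  seg 0: a=1 b=-39/11 c=0 d=45/88
  seg 1: a=-2 b=57/22 c=135/44 d=-63/44
  seg 2: a=4 b=-51/22 c=-243/44 d=81/44
S(5/2) = -41/352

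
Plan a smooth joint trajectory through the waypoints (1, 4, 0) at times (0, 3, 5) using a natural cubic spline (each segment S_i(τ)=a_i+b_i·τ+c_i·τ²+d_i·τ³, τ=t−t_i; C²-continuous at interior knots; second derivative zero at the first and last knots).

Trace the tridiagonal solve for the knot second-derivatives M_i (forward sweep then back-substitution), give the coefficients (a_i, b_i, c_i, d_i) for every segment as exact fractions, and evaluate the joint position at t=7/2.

Δ: Δ0=1, Δ1=-2
row 1: diag=10, rhs=-18; c'=1/5, d'=-9/5
back: M1=-9/5
M: M0=0, M1=-9/5, M2=0
seg 0: a=1, c=M0/2=0, d=(M1−M0)/(6·3)=-1/10, b=Δ0−h0·(2M0+M1)/6=19/10
seg 1: a=4, c=M1/2=-9/10, d=(M2−M1)/(6·2)=3/20, b=Δ1−h1·(2M1+M2)/6=-4/5
t_q=7/2 → seg 1, τ=1/2; S=4+-4/5·τ+-9/10·τ²+3/20·τ³=543/160

  seg 0: a=1 b=19/10 c=0 d=-1/10
  seg 1: a=4 b=-4/5 c=-9/10 d=3/20
S(7/2) = 543/160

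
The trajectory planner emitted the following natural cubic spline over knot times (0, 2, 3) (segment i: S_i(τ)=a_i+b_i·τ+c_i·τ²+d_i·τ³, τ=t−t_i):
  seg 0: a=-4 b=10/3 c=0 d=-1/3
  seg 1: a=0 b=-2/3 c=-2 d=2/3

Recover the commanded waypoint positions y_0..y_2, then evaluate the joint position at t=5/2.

y_0=-4 y_1=0 y_2=-2
S(5/2) = -3/4

y_0 = S_0(0) = a_0 = -4
y_1 = S_1(0) = a_1 = 0
y_2 = S_1(1) = -2
t_q=5/2 is in segment 1 (τ=1/2); S_1(τ)=-3/4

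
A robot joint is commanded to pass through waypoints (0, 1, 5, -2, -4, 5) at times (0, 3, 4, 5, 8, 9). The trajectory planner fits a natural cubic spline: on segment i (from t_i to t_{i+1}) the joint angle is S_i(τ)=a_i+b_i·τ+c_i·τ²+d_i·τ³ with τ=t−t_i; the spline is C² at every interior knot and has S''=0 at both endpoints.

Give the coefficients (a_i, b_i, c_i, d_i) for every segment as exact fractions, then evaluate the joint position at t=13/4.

  seg 0: a=0 b=-3665/1641 c=0 d=156/547
  seg 1: a=1 b=8971/1641 c=1404/547 d=-6619/1641
  seg 2: a=5 b=-2462/1641 c=-5215/547 d=6620/1641
  seg 3: a=-2 b=-13892/1641 c=1405/547 d=17/1641
  seg 4: a=-4 b=11857/1641 c=1456/547 d=-1456/1641
S(13/4) = 86263/35008

Δ: Δ0=1/3, Δ1=4, Δ2=-7, Δ3=-2/3, Δ4=9
row 1: diag=8, rhs=22; c'=1/8, d'=11/4
row 2: denom=4−1·1/8=31/8; d'=(-66−1·11/4)/(31/8)=-550/31
row 3: denom=8−1·8/31=240/31; d'=(38−1·-550/31)/(240/31)=36/5
row 4: denom=8−3·31/80=547/80; d'=(58−3·36/5)/(547/80)=2912/547
back: M4=2912/547
back: M3=36/5−31/80·2912/547=2810/547
back: M2=-550/31−8/31·2810/547=-10430/547
back: M1=11/4−1/8·-10430/547=2808/547
M: M0=0, M1=2808/547, M2=-10430/547, M3=2810/547, M4=2912/547, M5=0
seg 0: a=0, c=M0/2=0, d=(M1−M0)/(6·3)=156/547, b=Δ0−h0·(2M0+M1)/6=-3665/1641
seg 1: a=1, c=M1/2=1404/547, d=(M2−M1)/(6·1)=-6619/1641, b=Δ1−h1·(2M1+M2)/6=8971/1641
seg 2: a=5, c=M2/2=-5215/547, d=(M3−M2)/(6·1)=6620/1641, b=Δ2−h2·(2M2+M3)/6=-2462/1641
seg 3: a=-2, c=M3/2=1405/547, d=(M4−M3)/(6·3)=17/1641, b=Δ3−h3·(2M3+M4)/6=-13892/1641
seg 4: a=-4, c=M4/2=1456/547, d=(M5−M4)/(6·1)=-1456/1641, b=Δ4−h4·(2M4+M5)/6=11857/1641
t_q=13/4 → seg 1, τ=1/4; S=1+8971/1641·τ+1404/547·τ²+-6619/1641·τ³=86263/35008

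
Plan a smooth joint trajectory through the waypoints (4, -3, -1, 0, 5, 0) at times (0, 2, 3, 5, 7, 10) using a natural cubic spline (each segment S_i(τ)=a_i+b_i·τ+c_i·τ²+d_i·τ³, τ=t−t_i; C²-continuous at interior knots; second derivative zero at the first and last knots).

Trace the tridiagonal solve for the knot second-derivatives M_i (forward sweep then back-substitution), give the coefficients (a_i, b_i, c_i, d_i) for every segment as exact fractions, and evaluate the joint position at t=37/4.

Δ: Δ0=-7/2, Δ1=2, Δ2=1/2, Δ3=5/2, Δ4=-5/3
row 1: diag=6, rhs=33; c'=1/6, d'=11/2
row 2: denom=6−1·1/6=35/6; d'=(-9−1·11/2)/(35/6)=-87/35
row 3: denom=8−2·12/35=256/35; d'=(12−2·-87/35)/(256/35)=297/128
row 4: denom=10−2·35/128=605/64; d'=(-25−2·297/128)/(605/64)=-1897/605
back: M4=-1897/605
back: M3=297/128−35/128·-1897/605=769/242
back: M2=-87/35−12/35·769/242=-2163/605
back: M1=11/2−1/6·-2163/605=3688/605
M: M0=0, M1=3688/605, M2=-2163/605, M3=769/242, M4=-1897/605, M5=0
seg 0: a=4, c=M0/2=0, d=(M1−M0)/(6·2)=922/1815, b=Δ0−h0·(2M0+M1)/6=-20081/3630
seg 1: a=-3, c=M1/2=1844/605, d=(M2−M1)/(6·1)=-5851/3630, b=Δ1−h1·(2M1+M2)/6=2047/3630
seg 2: a=-1, c=M2/2=-2163/1210, d=(M3−M2)/(6·2)=8171/14520, b=Δ2−h2·(2M2+M3)/6=301/165
seg 3: a=0, c=M3/2=769/484, d=(M4−M3)/(6·2)=-7639/14520, b=Δ3−h3·(2M3+M4)/6=5179/3630
seg 4: a=5, c=M4/2=-1897/1210, d=(M5−M4)/(6·3)=1897/10890, b=Δ4−h4·(2M4+M5)/6=2666/1815
t_q=37/4 → seg 4, τ=9/4; S=5+2666/1815·τ+-1897/1210·τ²+1897/10890·τ³=36433/15488

  seg 0: a=4 b=-20081/3630 c=0 d=922/1815
  seg 1: a=-3 b=2047/3630 c=1844/605 d=-5851/3630
  seg 2: a=-1 b=301/165 c=-2163/1210 d=8171/14520
  seg 3: a=0 b=5179/3630 c=769/484 d=-7639/14520
  seg 4: a=5 b=2666/1815 c=-1897/1210 d=1897/10890
S(37/4) = 36433/15488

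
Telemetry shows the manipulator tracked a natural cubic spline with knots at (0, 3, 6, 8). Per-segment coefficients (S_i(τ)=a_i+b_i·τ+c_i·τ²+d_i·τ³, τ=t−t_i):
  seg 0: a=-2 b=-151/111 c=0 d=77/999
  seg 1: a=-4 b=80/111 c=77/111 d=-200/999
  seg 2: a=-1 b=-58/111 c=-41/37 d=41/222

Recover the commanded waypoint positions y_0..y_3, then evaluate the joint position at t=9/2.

y_0=-2 y_1=-4 y_2=-1 y_3=-5
S(9/2) = -301/148

y_0 = S_0(0) = a_0 = -2
y_1 = S_1(0) = a_1 = -4
y_2 = S_2(0) = a_2 = -1
y_3 = S_2(2) = -5
t_q=9/2 is in segment 1 (τ=3/2); S_1(τ)=-301/148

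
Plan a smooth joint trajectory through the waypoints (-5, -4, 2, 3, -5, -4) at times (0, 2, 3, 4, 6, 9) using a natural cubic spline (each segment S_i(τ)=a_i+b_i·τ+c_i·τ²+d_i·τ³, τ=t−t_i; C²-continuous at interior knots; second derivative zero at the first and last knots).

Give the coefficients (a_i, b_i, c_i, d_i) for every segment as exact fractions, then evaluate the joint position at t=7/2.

Δ: Δ0=1/2, Δ1=6, Δ2=1, Δ3=-4, Δ4=1/3
row 1: diag=6, rhs=33; c'=1/6, d'=11/2
row 2: denom=4−1·1/6=23/6; d'=(-30−1·11/2)/(23/6)=-213/23
row 3: denom=6−1·6/23=132/23; d'=(-30−1·-213/23)/(132/23)=-159/44
row 4: denom=10−2·23/66=307/33; d'=(26−2·-159/44)/(307/33)=2193/614
back: M4=2193/614
back: M3=-159/44−23/66·2193/614=-2983/614
back: M2=-213/23−6/23·-2983/614=-2454/307
back: M1=11/2−1/6·-2454/307=4195/614
M: M0=0, M1=4195/614, M2=-2454/307, M3=-2983/614, M4=2193/614, M5=0
seg 0: a=-5, c=M0/2=0, d=(M1−M0)/(6·2)=4195/7368, b=Δ0−h0·(2M0+M1)/6=-1637/921
seg 1: a=-4, c=M1/2=4195/1228, d=(M2−M1)/(6·1)=-9103/3684, b=Δ1−h1·(2M1+M2)/6=9311/1842
seg 2: a=2, c=M2/2=-1227/307, d=(M3−M2)/(6·1)=1925/3684, b=Δ2−h2·(2M2+M3)/6=16483/3684
seg 3: a=3, c=M3/2=-2983/1228, d=(M4−M3)/(6·2)=647/921, b=Δ3−h3·(2M3+M4)/6=-3595/1842
seg 4: a=-5, c=M4/2=2193/1228, d=(M5−M4)/(6·3)=-731/3684, b=Δ4−h4·(2M4+M5)/6=-5965/1842
t_q=7/2 → seg 2, τ=1/2; S=2+16483/3684·τ+-1227/307·τ²+1925/3684·τ³=32451/9824

  seg 0: a=-5 b=-1637/921 c=0 d=4195/7368
  seg 1: a=-4 b=9311/1842 c=4195/1228 d=-9103/3684
  seg 2: a=2 b=16483/3684 c=-1227/307 d=1925/3684
  seg 3: a=3 b=-3595/1842 c=-2983/1228 d=647/921
  seg 4: a=-5 b=-5965/1842 c=2193/1228 d=-731/3684
S(7/2) = 32451/9824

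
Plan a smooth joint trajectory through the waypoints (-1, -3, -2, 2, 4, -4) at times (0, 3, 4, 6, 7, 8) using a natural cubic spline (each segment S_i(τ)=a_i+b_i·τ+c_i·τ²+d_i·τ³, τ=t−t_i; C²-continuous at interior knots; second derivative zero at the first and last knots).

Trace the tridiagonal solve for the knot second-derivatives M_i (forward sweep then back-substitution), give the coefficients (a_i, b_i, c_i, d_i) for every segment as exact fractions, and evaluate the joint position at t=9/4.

Δ: Δ0=-2/3, Δ1=1, Δ2=2, Δ3=2, Δ4=-8
row 1: diag=8, rhs=10; c'=1/8, d'=5/4
row 2: denom=6−1·1/8=47/8; d'=(6−1·5/4)/(47/8)=38/47
row 3: denom=6−2·16/47=250/47; d'=(0−2·38/47)/(250/47)=-38/125
row 4: denom=4−1·47/250=953/250; d'=(-60−1·-38/125)/(953/250)=-14924/953
back: M4=-14924/953
back: M3=-38/125−47/250·-14924/953=2516/953
back: M2=38/47−16/47·2516/953=-86/953
back: M1=5/4−1/8·-86/953=1202/953
M: M0=0, M1=1202/953, M2=-86/953, M3=2516/953, M4=-14924/953, M5=0
seg 0: a=-1, c=M0/2=0, d=(M1−M0)/(6·3)=601/8577, b=Δ0−h0·(2M0+M1)/6=-3709/2859
seg 1: a=-3, c=M1/2=601/953, d=(M2−M1)/(6·1)=-644/2859, b=Δ1−h1·(2M1+M2)/6=1700/2859
seg 2: a=-2, c=M2/2=-43/953, d=(M3−M2)/(6·2)=1301/5718, b=Δ2−h2·(2M2+M3)/6=3374/2859
seg 3: a=2, c=M3/2=1258/953, d=(M4−M3)/(6·1)=-8720/2859, b=Δ3−h3·(2M3+M4)/6=10664/2859
seg 4: a=4, c=M4/2=-7462/953, d=(M5−M4)/(6·1)=7462/2859, b=Δ4−h4·(2M4+M5)/6=-7948/2859
t_q=9/4 → seg 0, τ=9/4; S=-1+-3709/2859·τ+0·τ²+601/8577·τ³=-190343/60992

  seg 0: a=-1 b=-3709/2859 c=0 d=601/8577
  seg 1: a=-3 b=1700/2859 c=601/953 d=-644/2859
  seg 2: a=-2 b=3374/2859 c=-43/953 d=1301/5718
  seg 3: a=2 b=10664/2859 c=1258/953 d=-8720/2859
  seg 4: a=4 b=-7948/2859 c=-7462/953 d=7462/2859
S(9/4) = -190343/60992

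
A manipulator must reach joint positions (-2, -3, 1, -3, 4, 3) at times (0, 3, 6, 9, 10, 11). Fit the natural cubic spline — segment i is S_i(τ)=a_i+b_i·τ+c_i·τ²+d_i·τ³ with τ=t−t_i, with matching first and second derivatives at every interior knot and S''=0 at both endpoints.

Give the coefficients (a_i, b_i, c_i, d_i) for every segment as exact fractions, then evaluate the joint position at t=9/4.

  seg 0: a=-2 b=-1597/1251 c=0 d=1180/11259
  seg 1: a=-3 b=1943/1251 c=1180/1251 d=-3815/11259
  seg 2: a=1 b=-2422/1251 c=-2635/1251 d=8659/11259
  seg 3: a=-3 b=7745/1251 c=2008/417 d=-5012/1251
  seg 4: a=4 b=4757/1251 c=-3004/417 d=3004/1251
S(9/4) = -8181/2224

Δ: Δ0=-1/3, Δ1=4/3, Δ2=-4/3, Δ3=7, Δ4=-1
row 1: diag=12, rhs=10; c'=1/4, d'=5/6
row 2: denom=12−3·1/4=45/4; d'=(-16−3·5/6)/(45/4)=-74/45
row 3: denom=8−3·4/15=36/5; d'=(50−3·-74/45)/(36/5)=206/27
row 4: denom=4−1·5/36=139/36; d'=(-48−1·206/27)/(139/36)=-6008/417
back: M4=-6008/417
back: M3=206/27−5/36·-6008/417=4016/417
back: M2=-74/45−4/15·4016/417=-5270/1251
back: M1=5/6−1/4·-5270/1251=2360/1251
M: M0=0, M1=2360/1251, M2=-5270/1251, M3=4016/417, M4=-6008/417, M5=0
seg 0: a=-2, c=M0/2=0, d=(M1−M0)/(6·3)=1180/11259, b=Δ0−h0·(2M0+M1)/6=-1597/1251
seg 1: a=-3, c=M1/2=1180/1251, d=(M2−M1)/(6·3)=-3815/11259, b=Δ1−h1·(2M1+M2)/6=1943/1251
seg 2: a=1, c=M2/2=-2635/1251, d=(M3−M2)/(6·3)=8659/11259, b=Δ2−h2·(2M2+M3)/6=-2422/1251
seg 3: a=-3, c=M3/2=2008/417, d=(M4−M3)/(6·1)=-5012/1251, b=Δ3−h3·(2M3+M4)/6=7745/1251
seg 4: a=4, c=M4/2=-3004/417, d=(M5−M4)/(6·1)=3004/1251, b=Δ4−h4·(2M4+M5)/6=4757/1251
t_q=9/4 → seg 0, τ=9/4; S=-2+-1597/1251·τ+0·τ²+1180/11259·τ³=-8181/2224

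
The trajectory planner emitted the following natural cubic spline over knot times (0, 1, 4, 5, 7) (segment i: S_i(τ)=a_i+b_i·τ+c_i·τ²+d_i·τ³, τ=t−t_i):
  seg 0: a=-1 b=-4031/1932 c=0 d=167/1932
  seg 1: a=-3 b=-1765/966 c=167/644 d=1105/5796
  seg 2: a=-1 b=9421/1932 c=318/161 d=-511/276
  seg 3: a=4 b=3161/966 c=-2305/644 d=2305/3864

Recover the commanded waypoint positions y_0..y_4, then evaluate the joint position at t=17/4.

y_0 = S_0(0) = a_0 = -1
y_1 = S_1(0) = a_1 = -3
y_2 = S_2(0) = a_2 = -1
y_3 = S_3(0) = a_3 = 4
y_4 = S_3(2) = 1
t_q=17/4 is in segment 2 (τ=1/4); S_2(τ)=12925/41216

y_0=-1 y_1=-3 y_2=-1 y_3=4 y_4=1
S(17/4) = 12925/41216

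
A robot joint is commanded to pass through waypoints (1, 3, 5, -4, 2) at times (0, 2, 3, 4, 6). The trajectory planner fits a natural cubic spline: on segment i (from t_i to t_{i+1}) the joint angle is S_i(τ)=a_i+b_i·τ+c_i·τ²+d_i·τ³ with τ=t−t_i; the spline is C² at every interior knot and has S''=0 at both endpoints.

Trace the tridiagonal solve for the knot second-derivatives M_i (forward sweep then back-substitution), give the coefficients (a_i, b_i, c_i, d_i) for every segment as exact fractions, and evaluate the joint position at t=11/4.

  seg 0: a=1 b=-35/66 c=0 d=101/264
  seg 1: a=3 b=134/33 c=101/44 d=-575/132
  seg 2: a=5 b=-53/12 c=-237/22 d=817/132
  seg 3: a=-4 b=-244/33 c=343/44 d=-343/264
S(11/4) = 15485/2816

Δ: Δ0=1, Δ1=2, Δ2=-9, Δ3=3
row 1: diag=6, rhs=6; c'=1/6, d'=1
row 2: denom=4−1·1/6=23/6; d'=(-66−1·1)/(23/6)=-402/23
row 3: denom=6−1·6/23=132/23; d'=(72−1·-402/23)/(132/23)=343/22
back: M3=343/22
back: M2=-402/23−6/23·343/22=-237/11
back: M1=1−1/6·-237/11=101/22
M: M0=0, M1=101/22, M2=-237/11, M3=343/22, M4=0
seg 0: a=1, c=M0/2=0, d=(M1−M0)/(6·2)=101/264, b=Δ0−h0·(2M0+M1)/6=-35/66
seg 1: a=3, c=M1/2=101/44, d=(M2−M1)/(6·1)=-575/132, b=Δ1−h1·(2M1+M2)/6=134/33
seg 2: a=5, c=M2/2=-237/22, d=(M3−M2)/(6·1)=817/132, b=Δ2−h2·(2M2+M3)/6=-53/12
seg 3: a=-4, c=M3/2=343/44, d=(M4−M3)/(6·2)=-343/264, b=Δ3−h3·(2M3+M4)/6=-244/33
t_q=11/4 → seg 1, τ=3/4; S=3+134/33·τ+101/44·τ²+-575/132·τ³=15485/2816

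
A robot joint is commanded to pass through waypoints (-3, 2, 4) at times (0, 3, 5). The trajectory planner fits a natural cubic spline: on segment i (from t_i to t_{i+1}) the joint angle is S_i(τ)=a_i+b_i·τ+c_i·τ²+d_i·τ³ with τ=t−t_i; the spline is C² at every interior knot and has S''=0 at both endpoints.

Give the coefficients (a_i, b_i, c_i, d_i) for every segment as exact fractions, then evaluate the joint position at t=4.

  seg 0: a=-3 b=28/15 c=0 d=-1/45
  seg 1: a=2 b=19/15 c=-1/5 d=1/30
S(4) = 31/10

Δ: Δ0=5/3, Δ1=1
row 1: diag=10, rhs=-4; c'=1/5, d'=-2/5
back: M1=-2/5
M: M0=0, M1=-2/5, M2=0
seg 0: a=-3, c=M0/2=0, d=(M1−M0)/(6·3)=-1/45, b=Δ0−h0·(2M0+M1)/6=28/15
seg 1: a=2, c=M1/2=-1/5, d=(M2−M1)/(6·2)=1/30, b=Δ1−h1·(2M1+M2)/6=19/15
t_q=4 → seg 1, τ=1; S=2+19/15·τ+-1/5·τ²+1/30·τ³=31/10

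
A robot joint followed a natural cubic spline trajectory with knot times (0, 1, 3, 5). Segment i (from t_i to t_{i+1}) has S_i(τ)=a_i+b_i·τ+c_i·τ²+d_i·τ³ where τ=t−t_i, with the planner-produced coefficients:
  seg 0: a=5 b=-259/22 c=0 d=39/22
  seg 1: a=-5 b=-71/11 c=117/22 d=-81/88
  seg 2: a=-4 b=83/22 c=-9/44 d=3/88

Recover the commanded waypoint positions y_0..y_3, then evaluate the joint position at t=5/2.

y_0 = S_0(0) = a_0 = 5
y_1 = S_1(0) = a_1 = -5
y_2 = S_2(0) = a_2 = -4
y_3 = S_2(2) = 3
t_q=5/2 is in segment 1 (τ=3/2); S_1(τ)=-4099/704

y_0=5 y_1=-5 y_2=-4 y_3=3
S(5/2) = -4099/704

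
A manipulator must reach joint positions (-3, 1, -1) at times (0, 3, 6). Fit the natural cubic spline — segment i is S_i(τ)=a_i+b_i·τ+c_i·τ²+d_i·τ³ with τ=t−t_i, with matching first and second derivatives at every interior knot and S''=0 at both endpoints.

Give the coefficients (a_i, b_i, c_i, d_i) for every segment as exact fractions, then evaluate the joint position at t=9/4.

Δ: Δ0=4/3, Δ1=-2/3
row 1: diag=12, rhs=-12; c'=1/4, d'=-1
back: M1=-1
M: M0=0, M1=-1, M2=0
seg 0: a=-3, c=M0/2=0, d=(M1−M0)/(6·3)=-1/18, b=Δ0−h0·(2M0+M1)/6=11/6
seg 1: a=1, c=M1/2=-1/2, d=(M2−M1)/(6·3)=1/18, b=Δ1−h1·(2M1+M2)/6=1/3
t_q=9/4 → seg 0, τ=9/4; S=-3+11/6·τ+0·τ²+-1/18·τ³=63/128

  seg 0: a=-3 b=11/6 c=0 d=-1/18
  seg 1: a=1 b=1/3 c=-1/2 d=1/18
S(9/4) = 63/128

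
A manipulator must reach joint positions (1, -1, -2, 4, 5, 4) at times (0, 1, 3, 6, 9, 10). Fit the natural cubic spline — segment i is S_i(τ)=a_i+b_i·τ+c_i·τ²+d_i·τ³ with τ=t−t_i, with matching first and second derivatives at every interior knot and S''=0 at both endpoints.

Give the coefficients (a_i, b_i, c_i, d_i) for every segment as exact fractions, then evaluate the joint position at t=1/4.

  seg 0: a=1 b=-4793/2220 c=0 d=353/2220
  seg 1: a=-1 b=-1867/1110 c=353/740 d=253/4440
  seg 2: a=-2 b=101/111 c=303/370 d=-41/270
  seg 3: a=4 b=1913/1110 c=-304/555 d=281/9990
  seg 4: a=5 b=-446/555 c=-109/370 d=109/1110
S(1/4) = 4383/9472

Δ: Δ0=-2, Δ1=-1/2, Δ2=2, Δ3=1/3, Δ4=-1
row 1: diag=6, rhs=9; c'=1/3, d'=3/2
row 2: denom=10−2·1/3=28/3; d'=(15−2·3/2)/(28/3)=9/7
row 3: denom=12−3·9/28=309/28; d'=(-10−3·9/7)/(309/28)=-388/309
row 4: denom=8−3·28/103=740/103; d'=(-8−3·-388/309)/(740/103)=-109/185
back: M4=-109/185
back: M3=-388/309−28/103·-109/185=-608/555
back: M2=9/7−9/28·-608/555=303/185
back: M1=3/2−1/3·303/185=353/370
M: M0=0, M1=353/370, M2=303/185, M3=-608/555, M4=-109/185, M5=0
seg 0: a=1, c=M0/2=0, d=(M1−M0)/(6·1)=353/2220, b=Δ0−h0·(2M0+M1)/6=-4793/2220
seg 1: a=-1, c=M1/2=353/740, d=(M2−M1)/(6·2)=253/4440, b=Δ1−h1·(2M1+M2)/6=-1867/1110
seg 2: a=-2, c=M2/2=303/370, d=(M3−M2)/(6·3)=-41/270, b=Δ2−h2·(2M2+M3)/6=101/111
seg 3: a=4, c=M3/2=-304/555, d=(M4−M3)/(6·3)=281/9990, b=Δ3−h3·(2M3+M4)/6=1913/1110
seg 4: a=5, c=M4/2=-109/370, d=(M5−M4)/(6·1)=109/1110, b=Δ4−h4·(2M4+M5)/6=-446/555
t_q=1/4 → seg 0, τ=1/4; S=1+-4793/2220·τ+0·τ²+353/2220·τ³=4383/9472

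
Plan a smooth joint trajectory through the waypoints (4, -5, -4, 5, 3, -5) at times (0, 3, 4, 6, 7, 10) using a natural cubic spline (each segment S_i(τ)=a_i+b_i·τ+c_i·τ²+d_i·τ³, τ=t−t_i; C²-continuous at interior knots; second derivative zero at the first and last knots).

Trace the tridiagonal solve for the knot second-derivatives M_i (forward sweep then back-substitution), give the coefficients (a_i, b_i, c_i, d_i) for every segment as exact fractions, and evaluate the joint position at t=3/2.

Δ: Δ0=-3, Δ1=1, Δ2=9/2, Δ3=-2, Δ4=-8/3
row 1: diag=8, rhs=24; c'=1/8, d'=3
row 2: denom=6−1·1/8=47/8; d'=(21−1·3)/(47/8)=144/47
row 3: denom=6−2·16/47=250/47; d'=(-39−2·144/47)/(250/47)=-2121/250
row 4: denom=8−1·47/250=1953/250; d'=(-4−1·-2121/250)/(1953/250)=1121/1953
back: M4=1121/1953
back: M3=-2121/250−47/250·1121/1953=-16780/1953
back: M2=144/47−16/47·-16780/1953=11696/1953
back: M1=3−1/8·11696/1953=4397/1953
M: M0=0, M1=4397/1953, M2=11696/1953, M3=-16780/1953, M4=1121/1953, M5=0
seg 0: a=4, c=M0/2=0, d=(M1−M0)/(6·3)=4397/35154, b=Δ0−h0·(2M0+M1)/6=-16115/3906
seg 1: a=-5, c=M1/2=4397/3906, d=(M2−M1)/(6·1)=811/1302, b=Δ1−h1·(2M1+M2)/6=-1462/1953
seg 2: a=-4, c=M2/2=5848/1953, d=(M3−M2)/(6·2)=-113/93, b=Δ2−h2·(2M2+M3)/6=13169/3906
seg 3: a=5, c=M3/2=-8390/1953, d=(M4−M3)/(6·1)=663/434, b=Δ3−h3·(2M3+M4)/6=3001/3906
seg 4: a=3, c=M4/2=1121/3906, d=(M5−M4)/(6·3)=-1121/35154, b=Δ4−h4·(2M4+M5)/6=-6329/1953
t_q=3/2 → seg 0, τ=3/2; S=4+-16115/3906·τ+0·τ²+4397/35154·τ³=-6133/3472

  seg 0: a=4 b=-16115/3906 c=0 d=4397/35154
  seg 1: a=-5 b=-1462/1953 c=4397/3906 d=811/1302
  seg 2: a=-4 b=13169/3906 c=5848/1953 d=-113/93
  seg 3: a=5 b=3001/3906 c=-8390/1953 d=663/434
  seg 4: a=3 b=-6329/1953 c=1121/3906 d=-1121/35154
S(3/2) = -6133/3472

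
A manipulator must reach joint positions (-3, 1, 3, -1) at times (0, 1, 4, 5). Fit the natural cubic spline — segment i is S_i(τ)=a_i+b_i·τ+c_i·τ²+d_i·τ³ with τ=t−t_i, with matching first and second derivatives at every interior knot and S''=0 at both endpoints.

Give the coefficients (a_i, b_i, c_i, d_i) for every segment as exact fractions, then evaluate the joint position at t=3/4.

  seg 0: a=-3 b=698/165 c=0 d=-38/165
  seg 1: a=1 b=584/165 c=-38/55 d=-4/45
  seg 2: a=3 b=-496/165 c=-82/55 d=82/165
S(3/4) = 133/1760

Δ: Δ0=4, Δ1=2/3, Δ2=-4
row 1: diag=8, rhs=-20; c'=3/8, d'=-5/2
row 2: denom=8−3·3/8=55/8; d'=(-28−3·-5/2)/(55/8)=-164/55
back: M2=-164/55
back: M1=-5/2−3/8·-164/55=-76/55
M: M0=0, M1=-76/55, M2=-164/55, M3=0
seg 0: a=-3, c=M0/2=0, d=(M1−M0)/(6·1)=-38/165, b=Δ0−h0·(2M0+M1)/6=698/165
seg 1: a=1, c=M1/2=-38/55, d=(M2−M1)/(6·3)=-4/45, b=Δ1−h1·(2M1+M2)/6=584/165
seg 2: a=3, c=M2/2=-82/55, d=(M3−M2)/(6·1)=82/165, b=Δ2−h2·(2M2+M3)/6=-496/165
t_q=3/4 → seg 0, τ=3/4; S=-3+698/165·τ+0·τ²+-38/165·τ³=133/1760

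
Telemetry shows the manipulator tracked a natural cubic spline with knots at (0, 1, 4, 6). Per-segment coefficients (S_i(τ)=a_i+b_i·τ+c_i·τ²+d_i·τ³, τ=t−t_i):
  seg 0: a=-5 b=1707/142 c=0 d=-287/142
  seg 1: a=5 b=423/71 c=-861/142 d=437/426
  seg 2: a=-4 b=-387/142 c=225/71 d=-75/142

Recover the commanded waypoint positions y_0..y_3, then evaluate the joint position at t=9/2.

y_0 = S_0(0) = a_0 = -5
y_1 = S_1(0) = a_1 = 5
y_2 = S_2(0) = a_2 = -4
y_3 = S_2(2) = -1
t_q=9/2 is in segment 2 (τ=1/2); S_2(τ)=-5267/1136

y_0=-5 y_1=5 y_2=-4 y_3=-1
S(9/2) = -5267/1136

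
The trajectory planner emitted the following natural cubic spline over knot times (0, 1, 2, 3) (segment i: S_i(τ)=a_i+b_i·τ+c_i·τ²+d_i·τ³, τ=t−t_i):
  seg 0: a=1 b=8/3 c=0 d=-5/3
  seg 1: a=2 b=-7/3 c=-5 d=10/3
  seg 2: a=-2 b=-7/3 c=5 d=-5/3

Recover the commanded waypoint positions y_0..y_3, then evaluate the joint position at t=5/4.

y_0 = S_0(0) = a_0 = 1
y_1 = S_1(0) = a_1 = 2
y_2 = S_2(0) = a_2 = -2
y_3 = S_2(1) = -1
t_q=5/4 is in segment 1 (τ=1/4); S_1(τ)=37/32

y_0=1 y_1=2 y_2=-2 y_3=-1
S(5/4) = 37/32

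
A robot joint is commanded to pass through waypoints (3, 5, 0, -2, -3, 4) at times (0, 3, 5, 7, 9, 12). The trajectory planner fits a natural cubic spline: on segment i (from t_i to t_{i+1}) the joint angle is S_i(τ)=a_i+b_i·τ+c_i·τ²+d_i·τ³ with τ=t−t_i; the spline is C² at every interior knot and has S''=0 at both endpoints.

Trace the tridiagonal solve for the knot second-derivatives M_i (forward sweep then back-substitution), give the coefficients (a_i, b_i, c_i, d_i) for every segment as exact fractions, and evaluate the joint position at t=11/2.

Δ: Δ0=2/3, Δ1=-5/2, Δ2=-1, Δ3=-1/2, Δ4=7/3
row 1: diag=10, rhs=-19; c'=1/5, d'=-19/10
row 2: denom=8−2·1/5=38/5; d'=(9−2·-19/10)/(38/5)=32/19
row 3: denom=8−2·5/19=142/19; d'=(3−2·32/19)/(142/19)=-7/142
row 4: denom=10−2·19/71=672/71; d'=(17−2·-7/142)/(672/71)=607/336
back: M4=607/336
back: M3=-7/142−19/71·607/336=-179/336
back: M2=32/19−5/19·-179/336=613/336
back: M1=-19/10−1/5·613/336=-761/336
M: M0=0, M1=-761/336, M2=613/336, M3=-179/336, M4=607/336, M5=0
seg 0: a=3, c=M0/2=0, d=(M1−M0)/(6·3)=-761/6048, b=Δ0−h0·(2M0+M1)/6=403/224
seg 1: a=5, c=M1/2=-761/672, d=(M2−M1)/(6·2)=229/672, b=Δ1−h1·(2M1+M2)/6=-179/112
seg 2: a=0, c=M2/2=613/672, d=(M3−M2)/(6·2)=-11/56, b=Δ2−h2·(2M2+M3)/6=-685/336
seg 3: a=-2, c=M3/2=-179/672, d=(M4−M3)/(6·2)=131/672, b=Δ3−h3·(2M3+M4)/6=-251/336
seg 4: a=-3, c=M4/2=607/672, d=(M5−M4)/(6·3)=-607/6048, b=Δ4−h4·(2M4+M5)/6=59/112
t_q=11/2 → seg 2, τ=1/2; S=0+-685/336·τ+613/672·τ²+-11/56·τ³=-731/896

  seg 0: a=3 b=403/224 c=0 d=-761/6048
  seg 1: a=5 b=-179/112 c=-761/672 d=229/672
  seg 2: a=0 b=-685/336 c=613/672 d=-11/56
  seg 3: a=-2 b=-251/336 c=-179/672 d=131/672
  seg 4: a=-3 b=59/112 c=607/672 d=-607/6048
S(11/2) = -731/896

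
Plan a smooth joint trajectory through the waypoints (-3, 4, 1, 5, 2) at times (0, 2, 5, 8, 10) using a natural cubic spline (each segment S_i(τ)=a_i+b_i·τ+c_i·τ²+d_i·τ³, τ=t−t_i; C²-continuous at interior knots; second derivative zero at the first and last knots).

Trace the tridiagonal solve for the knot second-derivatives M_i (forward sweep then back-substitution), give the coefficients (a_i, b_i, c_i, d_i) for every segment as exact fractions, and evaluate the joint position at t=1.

  seg 0: a=-3 b=14/3 c=0 d=-7/24
  seg 1: a=4 b=7/6 c=-7/4 d=37/108
  seg 2: a=1 b=-1/12 c=4/3 d=-31/108
  seg 3: a=5 b=1/6 c=-5/4 d=5/24
S(1) = 11/8

Δ: Δ0=7/2, Δ1=-1, Δ2=4/3, Δ3=-3/2
row 1: diag=10, rhs=-27; c'=3/10, d'=-27/10
row 2: denom=12−3·3/10=111/10; d'=(14−3·-27/10)/(111/10)=221/111
row 3: denom=10−3·10/37=340/37; d'=(-17−3·221/111)/(340/37)=-5/2
back: M3=-5/2
back: M2=221/111−10/37·-5/2=8/3
back: M1=-27/10−3/10·8/3=-7/2
M: M0=0, M1=-7/2, M2=8/3, M3=-5/2, M4=0
seg 0: a=-3, c=M0/2=0, d=(M1−M0)/(6·2)=-7/24, b=Δ0−h0·(2M0+M1)/6=14/3
seg 1: a=4, c=M1/2=-7/4, d=(M2−M1)/(6·3)=37/108, b=Δ1−h1·(2M1+M2)/6=7/6
seg 2: a=1, c=M2/2=4/3, d=(M3−M2)/(6·3)=-31/108, b=Δ2−h2·(2M2+M3)/6=-1/12
seg 3: a=5, c=M3/2=-5/4, d=(M4−M3)/(6·2)=5/24, b=Δ3−h3·(2M3+M4)/6=1/6
t_q=1 → seg 0, τ=1; S=-3+14/3·τ+0·τ²+-7/24·τ³=11/8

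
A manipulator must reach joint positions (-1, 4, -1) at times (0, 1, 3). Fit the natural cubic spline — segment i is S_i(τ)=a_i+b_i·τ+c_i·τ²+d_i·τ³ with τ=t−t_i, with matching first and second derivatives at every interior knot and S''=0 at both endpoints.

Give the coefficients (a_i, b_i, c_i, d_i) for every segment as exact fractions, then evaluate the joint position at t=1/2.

  seg 0: a=-1 b=25/4 c=0 d=-5/4
  seg 1: a=4 b=5/2 c=-15/4 d=5/8
S(1/2) = 63/32

Δ: Δ0=5, Δ1=-5/2
row 1: diag=6, rhs=-45; c'=1/3, d'=-15/2
back: M1=-15/2
M: M0=0, M1=-15/2, M2=0
seg 0: a=-1, c=M0/2=0, d=(M1−M0)/(6·1)=-5/4, b=Δ0−h0·(2M0+M1)/6=25/4
seg 1: a=4, c=M1/2=-15/4, d=(M2−M1)/(6·2)=5/8, b=Δ1−h1·(2M1+M2)/6=5/2
t_q=1/2 → seg 0, τ=1/2; S=-1+25/4·τ+0·τ²+-5/4·τ³=63/32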